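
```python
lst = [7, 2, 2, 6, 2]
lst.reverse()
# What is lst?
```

[2, 6, 2, 2, 7]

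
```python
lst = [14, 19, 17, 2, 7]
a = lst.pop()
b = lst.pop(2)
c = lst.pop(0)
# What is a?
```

After line 1: lst = [14, 19, 17, 2, 7]
After line 2 (pop() -> a = 7): lst = [14, 19, 17, 2]
After line 3 (pop(2) -> b = 17): lst = [14, 19, 2]
After line 4 (pop(0) -> c = 14): lst = [19, 2]

7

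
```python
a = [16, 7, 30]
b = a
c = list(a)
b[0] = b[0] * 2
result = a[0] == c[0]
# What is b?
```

After line 1: a = [16, 7, 30]
After line 2 (b = a, alias): a = [16, 7, 30], b = [16, 7, 30]
After line 3 (c = list(a) is a copy, new object): c = [16, 7, 30]
After line 4 (b[0] = 16 * 2 = 32; mutates shared a/b): a = b = [32, 7, 30], c = [16, 7, 30]
After line 5 (a[0] = 32, c[0] = 16; result = False)

[32, 7, 30]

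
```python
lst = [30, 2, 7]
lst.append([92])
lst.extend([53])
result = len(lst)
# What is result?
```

After line 1: lst = [30, 2, 7]
After line 2 (append adds [92] as single element): lst = [30, 2, 7, [92]]
After line 3 (extend unpacks [53], adds 53): lst = [30, 2, 7, [92], 53]
After line 4: result = len(lst) = 5

5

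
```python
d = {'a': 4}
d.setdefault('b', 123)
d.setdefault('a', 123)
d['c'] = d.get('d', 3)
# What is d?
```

After line 1: d = {'a': 4}
After line 2 (setdefault adds 'b'=123): d = {'a': 4, 'b': 123}
After line 3 (setdefault 'a' no-op, already exists): d = {'a': 4, 'b': 123}
After line 4 (get('d', 3) returns default since 'd' not in d): d = {'a': 4, 'b': 123, 'c': 3}

{'a': 4, 'b': 123, 'c': 3}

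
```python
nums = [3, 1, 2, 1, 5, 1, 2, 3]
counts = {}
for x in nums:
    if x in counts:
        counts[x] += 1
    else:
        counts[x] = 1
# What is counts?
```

Initial: counts = {}, nums = [3, 1, 2, 1, 5, 1, 2, 3]
See 3: counts = {3: 1}
See 1: counts = {3: 1, 1: 1}
See 2: counts = {3: 1, 1: 1, 2: 1}
See 1: counts = {3: 1, 1: 2, 2: 1}
See 5: counts = {3: 1, 1: 2, 2: 1, 5: 1}
See 1: counts = {3: 1, 1: 3, 2: 1, 5: 1}
See 2: counts = {3: 1, 1: 3, 2: 2, 5: 1}
See 3: counts = {3: 2, 1: 3, 2: 2, 5: 1}

{3: 2, 1: 3, 2: 2, 5: 1}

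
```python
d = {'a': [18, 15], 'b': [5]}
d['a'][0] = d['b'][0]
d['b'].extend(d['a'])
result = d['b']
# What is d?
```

After line 1: d = {'a': [18, 15], 'b': [5]}
After line 2 (a[0] = b[0] = 5): d = {'a': [5, 15], 'b': [5]}
After line 3 (b.extend(a) appends [5, 15]): d = {'a': [5, 15], 'b': [5, 5, 15]}
After line 4: result = d['b'] = [5, 5, 15]

{'a': [5, 15], 'b': [5, 5, 15]}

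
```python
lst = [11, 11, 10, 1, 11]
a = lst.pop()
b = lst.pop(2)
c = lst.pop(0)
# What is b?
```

After line 1: lst = [11, 11, 10, 1, 11]
After line 2 (pop() -> a = 11): lst = [11, 11, 10, 1]
After line 3 (pop(2) -> b = 10): lst = [11, 11, 1]
After line 4 (pop(0) -> c = 11): lst = [11, 1]

10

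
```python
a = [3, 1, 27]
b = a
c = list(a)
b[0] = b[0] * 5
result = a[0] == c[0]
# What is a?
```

After line 1: a = [3, 1, 27]
After line 2 (b = a, alias): a = [3, 1, 27], b = [3, 1, 27]
After line 3 (c = list(a) is a copy, new object): c = [3, 1, 27]
After line 4 (b[0] = 3 * 5 = 15; mutates shared a/b): a = b = [15, 1, 27], c = [3, 1, 27]
After line 5 (a[0] = 15, c[0] = 3; result = False)

[15, 1, 27]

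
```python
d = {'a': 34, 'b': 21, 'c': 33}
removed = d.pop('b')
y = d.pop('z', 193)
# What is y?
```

After line 1: d = {'a': 34, 'b': 21, 'c': 33}
After line 2 (pop 'b' returns 21): d = {'a': 34, 'c': 33}, removed = 21
After line 3 (pop 'z' missing, returns default 193): d = {'a': 34, 'c': 33}, y = 193

193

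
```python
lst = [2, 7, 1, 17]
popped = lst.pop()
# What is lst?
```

[2, 7, 1]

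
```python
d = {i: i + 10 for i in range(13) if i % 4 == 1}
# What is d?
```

{1: 11, 5: 15, 9: 19}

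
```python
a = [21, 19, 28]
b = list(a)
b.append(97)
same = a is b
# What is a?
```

After line 1: a = [21, 19, 28]
After line 2 (b = list(a) is a shallow copy, new object): a = [21, 19, 28], b = [21, 19, 28]
After line 3 (append only mutates b): a = [21, 19, 28], b = [21, 19, 28, 97]
After line 4 (same = a is b; different objects -> False): same = False

[21, 19, 28]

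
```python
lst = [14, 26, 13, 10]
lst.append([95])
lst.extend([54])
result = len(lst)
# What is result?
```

After line 1: lst = [14, 26, 13, 10]
After line 2 (append adds [95] as single element): lst = [14, 26, 13, 10, [95]]
After line 3 (extend unpacks [54], adds 54): lst = [14, 26, 13, 10, [95], 54]
After line 4: result = len(lst) = 6

6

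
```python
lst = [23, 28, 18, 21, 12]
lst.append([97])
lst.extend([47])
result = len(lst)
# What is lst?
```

After line 1: lst = [23, 28, 18, 21, 12]
After line 2 (append adds [97] as single element): lst = [23, 28, 18, 21, 12, [97]]
After line 3 (extend unpacks [47], adds 47): lst = [23, 28, 18, 21, 12, [97], 47]
After line 4: result = len(lst) = 7

[23, 28, 18, 21, 12, [97], 47]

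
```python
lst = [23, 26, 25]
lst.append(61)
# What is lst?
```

[23, 26, 25, 61]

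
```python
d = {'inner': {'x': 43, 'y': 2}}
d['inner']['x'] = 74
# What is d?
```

After line 1: d = {'inner': {'x': 43, 'y': 2}}
After line 2 (inner x overwritten): d = {'inner': {'x': 74, 'y': 2}}

{'inner': {'x': 74, 'y': 2}}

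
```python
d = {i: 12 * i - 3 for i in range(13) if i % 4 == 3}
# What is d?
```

{3: 33, 7: 81, 11: 129}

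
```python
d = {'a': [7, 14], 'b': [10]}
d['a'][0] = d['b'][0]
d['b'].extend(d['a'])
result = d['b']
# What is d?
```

After line 1: d = {'a': [7, 14], 'b': [10]}
After line 2 (a[0] = b[0] = 10): d = {'a': [10, 14], 'b': [10]}
After line 3 (b.extend(a) appends [10, 14]): d = {'a': [10, 14], 'b': [10, 10, 14]}
After line 4: result = d['b'] = [10, 10, 14]

{'a': [10, 14], 'b': [10, 10, 14]}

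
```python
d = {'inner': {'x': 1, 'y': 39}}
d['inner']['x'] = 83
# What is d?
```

After line 1: d = {'inner': {'x': 1, 'y': 39}}
After line 2 (inner x overwritten): d = {'inner': {'x': 83, 'y': 39}}

{'inner': {'x': 83, 'y': 39}}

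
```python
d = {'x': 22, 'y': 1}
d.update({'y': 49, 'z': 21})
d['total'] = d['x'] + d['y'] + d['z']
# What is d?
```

After line 1: d = {'x': 22, 'y': 1}
After line 2 (y overwritten, z added): d = {'x': 22, 'y': 49, 'z': 21}
After line 3 (total = 22 + 49 + 21 = 92): d = {'x': 22, 'y': 49, 'z': 21, 'total': 92}

{'x': 22, 'y': 49, 'z': 21, 'total': 92}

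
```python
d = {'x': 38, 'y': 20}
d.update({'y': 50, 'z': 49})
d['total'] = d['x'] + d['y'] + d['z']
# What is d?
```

After line 1: d = {'x': 38, 'y': 20}
After line 2 (y overwritten, z added): d = {'x': 38, 'y': 50, 'z': 49}
After line 3 (total = 38 + 50 + 49 = 137): d = {'x': 38, 'y': 50, 'z': 49, 'total': 137}

{'x': 38, 'y': 50, 'z': 49, 'total': 137}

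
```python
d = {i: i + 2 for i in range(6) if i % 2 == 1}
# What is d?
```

{1: 3, 3: 5, 5: 7}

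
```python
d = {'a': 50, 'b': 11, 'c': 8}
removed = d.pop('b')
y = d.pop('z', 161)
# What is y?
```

After line 1: d = {'a': 50, 'b': 11, 'c': 8}
After line 2 (pop 'b' returns 11): d = {'a': 50, 'c': 8}, removed = 11
After line 3 (pop 'z' missing, returns default 161): d = {'a': 50, 'c': 8}, y = 161

161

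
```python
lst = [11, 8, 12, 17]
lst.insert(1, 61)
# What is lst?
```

[11, 61, 8, 12, 17]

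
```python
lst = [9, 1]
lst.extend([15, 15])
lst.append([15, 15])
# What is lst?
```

After line 1: lst = [9, 1]
After line 2 (extend unpacks [15, 15]): lst = [9, 1, 15, 15]
After line 3 (append adds [15, 15] as single element): lst = [9, 1, 15, 15, [15, 15]]

[9, 1, 15, 15, [15, 15]]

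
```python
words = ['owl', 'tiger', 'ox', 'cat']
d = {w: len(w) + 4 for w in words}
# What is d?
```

{'owl': 7, 'tiger': 9, 'ox': 6, 'cat': 7}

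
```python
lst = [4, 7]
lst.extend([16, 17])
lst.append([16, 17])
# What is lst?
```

After line 1: lst = [4, 7]
After line 2 (extend unpacks [16, 17]): lst = [4, 7, 16, 17]
After line 3 (append adds [16, 17] as single element): lst = [4, 7, 16, 17, [16, 17]]

[4, 7, 16, 17, [16, 17]]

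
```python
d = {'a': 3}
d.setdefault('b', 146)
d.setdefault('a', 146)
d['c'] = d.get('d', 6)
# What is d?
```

After line 1: d = {'a': 3}
After line 2 (setdefault adds 'b'=146): d = {'a': 3, 'b': 146}
After line 3 (setdefault 'a' no-op, already exists): d = {'a': 3, 'b': 146}
After line 4 (get('d', 6) returns default since 'd' not in d): d = {'a': 3, 'b': 146, 'c': 6}

{'a': 3, 'b': 146, 'c': 6}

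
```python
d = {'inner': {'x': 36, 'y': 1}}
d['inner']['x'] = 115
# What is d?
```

After line 1: d = {'inner': {'x': 36, 'y': 1}}
After line 2 (inner x overwritten): d = {'inner': {'x': 115, 'y': 1}}

{'inner': {'x': 115, 'y': 1}}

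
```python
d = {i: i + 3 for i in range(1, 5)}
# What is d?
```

{1: 4, 2: 5, 3: 6, 4: 7}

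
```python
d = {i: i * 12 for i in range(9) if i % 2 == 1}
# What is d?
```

{1: 12, 3: 36, 5: 60, 7: 84}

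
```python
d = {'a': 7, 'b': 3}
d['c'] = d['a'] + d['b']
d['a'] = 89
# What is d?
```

After line 1: d = {'a': 7, 'b': 3}
After line 2 (d['c'] = 7 + 3): d = {'a': 7, 'b': 3, 'c': 10}
After line 3: d = {'a': 89, 'b': 3, 'c': 10}

{'a': 89, 'b': 3, 'c': 10}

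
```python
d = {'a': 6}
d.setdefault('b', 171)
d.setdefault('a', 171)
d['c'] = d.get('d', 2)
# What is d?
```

After line 1: d = {'a': 6}
After line 2 (setdefault adds 'b'=171): d = {'a': 6, 'b': 171}
After line 3 (setdefault 'a' no-op, already exists): d = {'a': 6, 'b': 171}
After line 4 (get('d', 2) returns default since 'd' not in d): d = {'a': 6, 'b': 171, 'c': 2}

{'a': 6, 'b': 171, 'c': 2}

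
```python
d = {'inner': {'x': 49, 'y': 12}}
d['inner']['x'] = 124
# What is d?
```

After line 1: d = {'inner': {'x': 49, 'y': 12}}
After line 2 (inner x overwritten): d = {'inner': {'x': 124, 'y': 12}}

{'inner': {'x': 124, 'y': 12}}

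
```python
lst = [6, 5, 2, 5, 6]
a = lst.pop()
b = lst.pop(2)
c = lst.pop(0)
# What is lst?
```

After line 1: lst = [6, 5, 2, 5, 6]
After line 2 (pop() -> a = 6): lst = [6, 5, 2, 5]
After line 3 (pop(2) -> b = 2): lst = [6, 5, 5]
After line 4 (pop(0) -> c = 6): lst = [5, 5]

[5, 5]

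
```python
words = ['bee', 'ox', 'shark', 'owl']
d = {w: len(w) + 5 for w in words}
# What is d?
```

{'bee': 8, 'ox': 7, 'shark': 10, 'owl': 8}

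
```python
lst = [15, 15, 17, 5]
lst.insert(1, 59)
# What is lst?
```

[15, 59, 15, 17, 5]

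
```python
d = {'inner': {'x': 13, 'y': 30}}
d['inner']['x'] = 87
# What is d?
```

After line 1: d = {'inner': {'x': 13, 'y': 30}}
After line 2 (inner x overwritten): d = {'inner': {'x': 87, 'y': 30}}

{'inner': {'x': 87, 'y': 30}}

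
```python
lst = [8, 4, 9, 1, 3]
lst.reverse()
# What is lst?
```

[3, 1, 9, 4, 8]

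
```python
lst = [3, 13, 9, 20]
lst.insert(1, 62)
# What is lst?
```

[3, 62, 13, 9, 20]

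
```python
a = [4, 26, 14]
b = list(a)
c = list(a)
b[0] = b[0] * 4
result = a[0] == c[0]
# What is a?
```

After line 1: a = [4, 26, 14]
After line 2 (b = list(a), copy): a = [4, 26, 14], b = [4, 26, 14]
After line 3 (c = list(a) is a copy, new object): c = [4, 26, 14]
After line 4 (b[0] = 4 * 4 = 16; only b mutates (copy)): a = [4, 26, 14], b = [16, 26, 14], c = [4, 26, 14]
After line 5 (a[0] = 4, c[0] = 4; result = True)

[4, 26, 14]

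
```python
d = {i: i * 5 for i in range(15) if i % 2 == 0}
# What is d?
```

{0: 0, 2: 10, 4: 20, 6: 30, 8: 40, 10: 50, 12: 60, 14: 70}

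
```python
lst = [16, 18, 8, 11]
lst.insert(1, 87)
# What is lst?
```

[16, 87, 18, 8, 11]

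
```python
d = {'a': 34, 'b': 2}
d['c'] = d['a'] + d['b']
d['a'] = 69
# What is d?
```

After line 1: d = {'a': 34, 'b': 2}
After line 2 (d['c'] = 34 + 2): d = {'a': 34, 'b': 2, 'c': 36}
After line 3: d = {'a': 69, 'b': 2, 'c': 36}

{'a': 69, 'b': 2, 'c': 36}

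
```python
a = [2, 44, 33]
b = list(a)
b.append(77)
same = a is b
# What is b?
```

After line 1: a = [2, 44, 33]
After line 2 (b = list(a) is a shallow copy, new object): a = [2, 44, 33], b = [2, 44, 33]
After line 3 (append only mutates b): a = [2, 44, 33], b = [2, 44, 33, 77]
After line 4 (same = a is b; different objects -> False): same = False

[2, 44, 33, 77]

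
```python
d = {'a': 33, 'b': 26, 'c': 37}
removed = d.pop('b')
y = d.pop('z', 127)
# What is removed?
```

After line 1: d = {'a': 33, 'b': 26, 'c': 37}
After line 2 (pop 'b' returns 26): d = {'a': 33, 'c': 37}, removed = 26
After line 3 (pop 'z' missing, returns default 127): d = {'a': 33, 'c': 37}, y = 127

26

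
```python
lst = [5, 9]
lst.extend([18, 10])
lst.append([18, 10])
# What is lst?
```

After line 1: lst = [5, 9]
After line 2 (extend unpacks [18, 10]): lst = [5, 9, 18, 10]
After line 3 (append adds [18, 10] as single element): lst = [5, 9, 18, 10, [18, 10]]

[5, 9, 18, 10, [18, 10]]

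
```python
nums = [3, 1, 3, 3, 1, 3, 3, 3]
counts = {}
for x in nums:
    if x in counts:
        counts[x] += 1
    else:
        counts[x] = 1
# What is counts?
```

Initial: counts = {}, nums = [3, 1, 3, 3, 1, 3, 3, 3]
See 3: counts = {3: 1}
See 1: counts = {3: 1, 1: 1}
See 3: counts = {3: 2, 1: 1}
See 3: counts = {3: 3, 1: 1}
See 1: counts = {3: 3, 1: 2}
See 3: counts = {3: 4, 1: 2}
See 3: counts = {3: 5, 1: 2}
See 3: counts = {3: 6, 1: 2}

{3: 6, 1: 2}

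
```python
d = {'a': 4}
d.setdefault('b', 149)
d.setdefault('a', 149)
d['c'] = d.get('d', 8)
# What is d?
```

After line 1: d = {'a': 4}
After line 2 (setdefault adds 'b'=149): d = {'a': 4, 'b': 149}
After line 3 (setdefault 'a' no-op, already exists): d = {'a': 4, 'b': 149}
After line 4 (get('d', 8) returns default since 'd' not in d): d = {'a': 4, 'b': 149, 'c': 8}

{'a': 4, 'b': 149, 'c': 8}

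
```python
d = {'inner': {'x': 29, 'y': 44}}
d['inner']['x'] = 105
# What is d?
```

After line 1: d = {'inner': {'x': 29, 'y': 44}}
After line 2 (inner x overwritten): d = {'inner': {'x': 105, 'y': 44}}

{'inner': {'x': 105, 'y': 44}}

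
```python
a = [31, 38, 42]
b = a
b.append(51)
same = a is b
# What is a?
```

After line 1: a = [31, 38, 42]
After line 2 (b = a is an alias, same object): a = [31, 38, 42], b = [31, 38, 42]
After line 3 (b.append mutates the shared list): a = [31, 38, 42, 51], b = [31, 38, 42, 51]
After line 4 (same = a is b; same object -> True): same = True

[31, 38, 42, 51]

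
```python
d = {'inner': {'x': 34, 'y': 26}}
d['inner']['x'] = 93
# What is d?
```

After line 1: d = {'inner': {'x': 34, 'y': 26}}
After line 2 (inner x overwritten): d = {'inner': {'x': 93, 'y': 26}}

{'inner': {'x': 93, 'y': 26}}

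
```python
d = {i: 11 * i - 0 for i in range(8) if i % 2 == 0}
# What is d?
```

{0: 0, 2: 22, 4: 44, 6: 66}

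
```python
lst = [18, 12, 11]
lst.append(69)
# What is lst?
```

[18, 12, 11, 69]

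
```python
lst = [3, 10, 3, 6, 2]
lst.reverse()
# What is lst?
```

[2, 6, 3, 10, 3]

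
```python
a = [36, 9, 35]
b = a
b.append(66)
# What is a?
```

After line 1: a = [36, 9, 35]
After line 2 (b = a is an alias, same object): a = [36, 9, 35], b = [36, 9, 35]
After line 3 (b.append mutates the shared list): a = [36, 9, 35, 66], b = [36, 9, 35, 66]

[36, 9, 35, 66]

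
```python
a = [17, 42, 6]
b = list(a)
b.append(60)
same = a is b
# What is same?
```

After line 1: a = [17, 42, 6]
After line 2 (b = list(a) is a shallow copy, new object): a = [17, 42, 6], b = [17, 42, 6]
After line 3 (append only mutates b): a = [17, 42, 6], b = [17, 42, 6, 60]
After line 4 (same = a is b; different objects -> False): same = False

False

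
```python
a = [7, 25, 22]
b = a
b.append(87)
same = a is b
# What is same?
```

After line 1: a = [7, 25, 22]
After line 2 (b = a is an alias, same object): a = [7, 25, 22], b = [7, 25, 22]
After line 3 (b.append mutates the shared list): a = [7, 25, 22, 87], b = [7, 25, 22, 87]
After line 4 (same = a is b; same object -> True): same = True

True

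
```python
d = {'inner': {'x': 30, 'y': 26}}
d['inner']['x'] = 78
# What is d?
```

After line 1: d = {'inner': {'x': 30, 'y': 26}}
After line 2 (inner x overwritten): d = {'inner': {'x': 78, 'y': 26}}

{'inner': {'x': 78, 'y': 26}}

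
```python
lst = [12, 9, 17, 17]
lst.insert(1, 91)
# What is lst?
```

[12, 91, 9, 17, 17]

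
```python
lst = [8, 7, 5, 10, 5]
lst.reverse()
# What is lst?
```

[5, 10, 5, 7, 8]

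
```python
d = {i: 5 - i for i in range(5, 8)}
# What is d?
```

{5: 0, 6: -1, 7: -2}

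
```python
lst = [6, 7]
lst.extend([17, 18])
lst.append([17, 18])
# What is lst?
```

After line 1: lst = [6, 7]
After line 2 (extend unpacks [17, 18]): lst = [6, 7, 17, 18]
After line 3 (append adds [17, 18] as single element): lst = [6, 7, 17, 18, [17, 18]]

[6, 7, 17, 18, [17, 18]]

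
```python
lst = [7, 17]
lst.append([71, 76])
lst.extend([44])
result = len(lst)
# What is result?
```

After line 1: lst = [7, 17]
After line 2 (append adds [71, 76] as single element): lst = [7, 17, [71, 76]]
After line 3 (extend unpacks [44], adds 44): lst = [7, 17, [71, 76], 44]
After line 4: result = len(lst) = 4

4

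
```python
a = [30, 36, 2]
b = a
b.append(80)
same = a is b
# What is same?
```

After line 1: a = [30, 36, 2]
After line 2 (b = a is an alias, same object): a = [30, 36, 2], b = [30, 36, 2]
After line 3 (b.append mutates the shared list): a = [30, 36, 2, 80], b = [30, 36, 2, 80]
After line 4 (same = a is b; same object -> True): same = True

True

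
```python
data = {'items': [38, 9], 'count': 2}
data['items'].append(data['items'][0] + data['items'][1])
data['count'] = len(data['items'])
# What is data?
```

After line 1: data = {'items': [38, 9], 'count': 2}
After line 2 (append 38 + 9 = 47): data = {'items': [38, 9, 47], 'count': 2}
After line 3 (count = len(items) = 3): data = {'items': [38, 9, 47], 'count': 3}

{'items': [38, 9, 47], 'count': 3}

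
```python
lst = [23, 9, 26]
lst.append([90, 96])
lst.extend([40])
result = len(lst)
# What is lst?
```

After line 1: lst = [23, 9, 26]
After line 2 (append adds [90, 96] as single element): lst = [23, 9, 26, [90, 96]]
After line 3 (extend unpacks [40], adds 40): lst = [23, 9, 26, [90, 96], 40]
After line 4: result = len(lst) = 5

[23, 9, 26, [90, 96], 40]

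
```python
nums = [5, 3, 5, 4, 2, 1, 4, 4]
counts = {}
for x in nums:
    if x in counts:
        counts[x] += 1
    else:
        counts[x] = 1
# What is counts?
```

Initial: counts = {}, nums = [5, 3, 5, 4, 2, 1, 4, 4]
See 5: counts = {5: 1}
See 3: counts = {5: 1, 3: 1}
See 5: counts = {5: 2, 3: 1}
See 4: counts = {5: 2, 3: 1, 4: 1}
See 2: counts = {5: 2, 3: 1, 4: 1, 2: 1}
See 1: counts = {5: 2, 3: 1, 4: 1, 2: 1, 1: 1}
See 4: counts = {5: 2, 3: 1, 4: 2, 2: 1, 1: 1}
See 4: counts = {5: 2, 3: 1, 4: 3, 2: 1, 1: 1}

{5: 2, 3: 1, 4: 3, 2: 1, 1: 1}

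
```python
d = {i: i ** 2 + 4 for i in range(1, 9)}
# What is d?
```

{1: 5, 2: 8, 3: 13, 4: 20, 5: 29, 6: 40, 7: 53, 8: 68}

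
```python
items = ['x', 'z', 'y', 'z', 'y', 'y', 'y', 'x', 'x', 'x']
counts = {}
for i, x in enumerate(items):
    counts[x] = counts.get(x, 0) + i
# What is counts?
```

Initial: counts = {}, items = ['x', 'z', 'y', 'z', 'y', 'y', 'y', 'x', 'x', 'x']
i=0, x='x': counts = {'x': 0}
i=1, x='z': counts = {'x': 0, 'z': 1}
i=2, x='y': counts = {'x': 0, 'z': 1, 'y': 2}
i=3, x='z': counts = {'x': 0, 'z': 4, 'y': 2}
i=4, x='y': counts = {'x': 0, 'z': 4, 'y': 6}
i=5, x='y': counts = {'x': 0, 'z': 4, 'y': 11}
i=6, x='y': counts = {'x': 0, 'z': 4, 'y': 17}
i=7, x='x': counts = {'x': 7, 'z': 4, 'y': 17}
i=8, x='x': counts = {'x': 15, 'z': 4, 'y': 17}
i=9, x='x': counts = {'x': 24, 'z': 4, 'y': 17}

{'x': 24, 'z': 4, 'y': 17}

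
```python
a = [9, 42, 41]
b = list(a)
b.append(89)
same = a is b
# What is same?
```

After line 1: a = [9, 42, 41]
After line 2 (b = list(a) is a shallow copy, new object): a = [9, 42, 41], b = [9, 42, 41]
After line 3 (append only mutates b): a = [9, 42, 41], b = [9, 42, 41, 89]
After line 4 (same = a is b; different objects -> False): same = False

False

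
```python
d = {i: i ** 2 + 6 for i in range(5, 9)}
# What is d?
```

{5: 31, 6: 42, 7: 55, 8: 70}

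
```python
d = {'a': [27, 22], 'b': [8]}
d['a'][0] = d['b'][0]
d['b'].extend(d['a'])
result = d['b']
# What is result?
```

After line 1: d = {'a': [27, 22], 'b': [8]}
After line 2 (a[0] = b[0] = 8): d = {'a': [8, 22], 'b': [8]}
After line 3 (b.extend(a) appends [8, 22]): d = {'a': [8, 22], 'b': [8, 8, 22]}
After line 4: result = d['b'] = [8, 8, 22]

[8, 8, 22]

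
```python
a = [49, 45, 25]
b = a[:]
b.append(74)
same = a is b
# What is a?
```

After line 1: a = [49, 45, 25]
After line 2 (b = a[:] is a shallow copy, new object): a = [49, 45, 25], b = [49, 45, 25]
After line 3 (append only mutates b): a = [49, 45, 25], b = [49, 45, 25, 74]
After line 4 (same = a is b; different objects -> False): same = False

[49, 45, 25]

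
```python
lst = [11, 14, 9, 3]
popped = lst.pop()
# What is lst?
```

[11, 14, 9]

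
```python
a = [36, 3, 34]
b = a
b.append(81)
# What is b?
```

After line 1: a = [36, 3, 34]
After line 2 (b = a is an alias, same object): a = [36, 3, 34], b = [36, 3, 34]
After line 3 (b.append mutates the shared list): a = [36, 3, 34, 81], b = [36, 3, 34, 81]

[36, 3, 34, 81]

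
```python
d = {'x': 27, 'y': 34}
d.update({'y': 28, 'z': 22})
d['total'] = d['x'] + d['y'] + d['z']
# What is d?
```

After line 1: d = {'x': 27, 'y': 34}
After line 2 (y overwritten, z added): d = {'x': 27, 'y': 28, 'z': 22}
After line 3 (total = 27 + 28 + 22 = 77): d = {'x': 27, 'y': 28, 'z': 22, 'total': 77}

{'x': 27, 'y': 28, 'z': 22, 'total': 77}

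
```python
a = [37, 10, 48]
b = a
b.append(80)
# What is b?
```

After line 1: a = [37, 10, 48]
After line 2 (b = a is an alias, same object): a = [37, 10, 48], b = [37, 10, 48]
After line 3 (b.append mutates the shared list): a = [37, 10, 48, 80], b = [37, 10, 48, 80]

[37, 10, 48, 80]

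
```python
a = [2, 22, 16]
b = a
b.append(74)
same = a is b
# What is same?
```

After line 1: a = [2, 22, 16]
After line 2 (b = a is an alias, same object): a = [2, 22, 16], b = [2, 22, 16]
After line 3 (b.append mutates the shared list): a = [2, 22, 16, 74], b = [2, 22, 16, 74]
After line 4 (same = a is b; same object -> True): same = True

True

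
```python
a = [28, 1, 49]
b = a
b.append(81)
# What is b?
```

After line 1: a = [28, 1, 49]
After line 2 (b = a is an alias, same object): a = [28, 1, 49], b = [28, 1, 49]
After line 3 (b.append mutates the shared list): a = [28, 1, 49, 81], b = [28, 1, 49, 81]

[28, 1, 49, 81]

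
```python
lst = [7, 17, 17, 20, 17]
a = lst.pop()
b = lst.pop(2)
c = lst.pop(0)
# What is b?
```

After line 1: lst = [7, 17, 17, 20, 17]
After line 2 (pop() -> a = 17): lst = [7, 17, 17, 20]
After line 3 (pop(2) -> b = 17): lst = [7, 17, 20]
After line 4 (pop(0) -> c = 7): lst = [17, 20]

17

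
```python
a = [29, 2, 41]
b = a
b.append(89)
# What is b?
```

After line 1: a = [29, 2, 41]
After line 2 (b = a is an alias, same object): a = [29, 2, 41], b = [29, 2, 41]
After line 3 (b.append mutates the shared list): a = [29, 2, 41, 89], b = [29, 2, 41, 89]

[29, 2, 41, 89]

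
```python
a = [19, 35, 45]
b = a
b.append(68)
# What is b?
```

After line 1: a = [19, 35, 45]
After line 2 (b = a is an alias, same object): a = [19, 35, 45], b = [19, 35, 45]
After line 3 (b.append mutates the shared list): a = [19, 35, 45, 68], b = [19, 35, 45, 68]

[19, 35, 45, 68]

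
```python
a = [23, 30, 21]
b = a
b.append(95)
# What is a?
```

After line 1: a = [23, 30, 21]
After line 2 (b = a is an alias, same object): a = [23, 30, 21], b = [23, 30, 21]
After line 3 (b.append mutates the shared list): a = [23, 30, 21, 95], b = [23, 30, 21, 95]

[23, 30, 21, 95]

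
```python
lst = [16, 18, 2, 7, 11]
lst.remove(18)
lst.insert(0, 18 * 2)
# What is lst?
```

After line 1: lst = [16, 18, 2, 7, 11]
After line 2 (remove first 18): lst = [16, 2, 7, 11]
After line 3 (insert 36 at index 0): lst = [36, 16, 2, 7, 11]

[36, 16, 2, 7, 11]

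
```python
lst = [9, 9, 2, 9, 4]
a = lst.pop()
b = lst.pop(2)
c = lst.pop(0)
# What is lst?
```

After line 1: lst = [9, 9, 2, 9, 4]
After line 2 (pop() -> a = 4): lst = [9, 9, 2, 9]
After line 3 (pop(2) -> b = 2): lst = [9, 9, 9]
After line 4 (pop(0) -> c = 9): lst = [9, 9]

[9, 9]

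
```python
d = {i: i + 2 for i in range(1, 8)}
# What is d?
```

{1: 3, 2: 4, 3: 5, 4: 6, 5: 7, 6: 8, 7: 9}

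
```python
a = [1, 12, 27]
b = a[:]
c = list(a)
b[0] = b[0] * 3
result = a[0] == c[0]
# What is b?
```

After line 1: a = [1, 12, 27]
After line 2 (b = a[:], copy): a = [1, 12, 27], b = [1, 12, 27]
After line 3 (c = list(a) is a copy, new object): c = [1, 12, 27]
After line 4 (b[0] = 1 * 3 = 3; only b mutates (copy)): a = [1, 12, 27], b = [3, 12, 27], c = [1, 12, 27]
After line 5 (a[0] = 1, c[0] = 1; result = True)

[3, 12, 27]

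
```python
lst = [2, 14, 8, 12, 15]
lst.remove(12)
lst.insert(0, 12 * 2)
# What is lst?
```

After line 1: lst = [2, 14, 8, 12, 15]
After line 2 (remove first 12): lst = [2, 14, 8, 15]
After line 3 (insert 24 at index 0): lst = [24, 2, 14, 8, 15]

[24, 2, 14, 8, 15]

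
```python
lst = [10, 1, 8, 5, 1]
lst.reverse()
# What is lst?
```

[1, 5, 8, 1, 10]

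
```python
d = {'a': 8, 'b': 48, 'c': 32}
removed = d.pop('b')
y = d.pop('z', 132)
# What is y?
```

After line 1: d = {'a': 8, 'b': 48, 'c': 32}
After line 2 (pop 'b' returns 48): d = {'a': 8, 'c': 32}, removed = 48
After line 3 (pop 'z' missing, returns default 132): d = {'a': 8, 'c': 32}, y = 132

132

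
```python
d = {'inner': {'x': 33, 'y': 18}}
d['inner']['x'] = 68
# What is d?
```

After line 1: d = {'inner': {'x': 33, 'y': 18}}
After line 2 (inner x overwritten): d = {'inner': {'x': 68, 'y': 18}}

{'inner': {'x': 68, 'y': 18}}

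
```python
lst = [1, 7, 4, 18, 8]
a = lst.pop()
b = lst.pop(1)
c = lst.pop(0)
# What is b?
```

After line 1: lst = [1, 7, 4, 18, 8]
After line 2 (pop() -> a = 8): lst = [1, 7, 4, 18]
After line 3 (pop(1) -> b = 7): lst = [1, 4, 18]
After line 4 (pop(0) -> c = 1): lst = [4, 18]

7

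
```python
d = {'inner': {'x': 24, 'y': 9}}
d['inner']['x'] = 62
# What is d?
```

After line 1: d = {'inner': {'x': 24, 'y': 9}}
After line 2 (inner x overwritten): d = {'inner': {'x': 62, 'y': 9}}

{'inner': {'x': 62, 'y': 9}}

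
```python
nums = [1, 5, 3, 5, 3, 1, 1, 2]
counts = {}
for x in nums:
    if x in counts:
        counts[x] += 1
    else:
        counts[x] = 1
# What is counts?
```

Initial: counts = {}, nums = [1, 5, 3, 5, 3, 1, 1, 2]
See 1: counts = {1: 1}
See 5: counts = {1: 1, 5: 1}
See 3: counts = {1: 1, 5: 1, 3: 1}
See 5: counts = {1: 1, 5: 2, 3: 1}
See 3: counts = {1: 1, 5: 2, 3: 2}
See 1: counts = {1: 2, 5: 2, 3: 2}
See 1: counts = {1: 3, 5: 2, 3: 2}
See 2: counts = {1: 3, 5: 2, 3: 2, 2: 1}

{1: 3, 5: 2, 3: 2, 2: 1}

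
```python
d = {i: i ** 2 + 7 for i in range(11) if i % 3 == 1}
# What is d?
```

{1: 8, 4: 23, 7: 56, 10: 107}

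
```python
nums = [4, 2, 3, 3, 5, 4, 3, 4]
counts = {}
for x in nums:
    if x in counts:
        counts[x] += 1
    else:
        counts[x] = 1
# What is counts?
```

Initial: counts = {}, nums = [4, 2, 3, 3, 5, 4, 3, 4]
See 4: counts = {4: 1}
See 2: counts = {4: 1, 2: 1}
See 3: counts = {4: 1, 2: 1, 3: 1}
See 3: counts = {4: 1, 2: 1, 3: 2}
See 5: counts = {4: 1, 2: 1, 3: 2, 5: 1}
See 4: counts = {4: 2, 2: 1, 3: 2, 5: 1}
See 3: counts = {4: 2, 2: 1, 3: 3, 5: 1}
See 4: counts = {4: 3, 2: 1, 3: 3, 5: 1}

{4: 3, 2: 1, 3: 3, 5: 1}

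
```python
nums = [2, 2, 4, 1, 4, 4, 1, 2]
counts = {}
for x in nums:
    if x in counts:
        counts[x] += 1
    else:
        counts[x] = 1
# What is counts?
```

Initial: counts = {}, nums = [2, 2, 4, 1, 4, 4, 1, 2]
See 2: counts = {2: 1}
See 2: counts = {2: 2}
See 4: counts = {2: 2, 4: 1}
See 1: counts = {2: 2, 4: 1, 1: 1}
See 4: counts = {2: 2, 4: 2, 1: 1}
See 4: counts = {2: 2, 4: 3, 1: 1}
See 1: counts = {2: 2, 4: 3, 1: 2}
See 2: counts = {2: 3, 4: 3, 1: 2}

{2: 3, 4: 3, 1: 2}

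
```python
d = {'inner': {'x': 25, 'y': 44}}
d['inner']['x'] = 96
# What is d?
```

After line 1: d = {'inner': {'x': 25, 'y': 44}}
After line 2 (inner x overwritten): d = {'inner': {'x': 96, 'y': 44}}

{'inner': {'x': 96, 'y': 44}}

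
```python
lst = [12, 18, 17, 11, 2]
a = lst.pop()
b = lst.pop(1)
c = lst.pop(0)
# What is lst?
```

After line 1: lst = [12, 18, 17, 11, 2]
After line 2 (pop() -> a = 2): lst = [12, 18, 17, 11]
After line 3 (pop(1) -> b = 18): lst = [12, 17, 11]
After line 4 (pop(0) -> c = 12): lst = [17, 11]

[17, 11]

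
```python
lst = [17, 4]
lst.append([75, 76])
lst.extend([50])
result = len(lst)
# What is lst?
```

After line 1: lst = [17, 4]
After line 2 (append adds [75, 76] as single element): lst = [17, 4, [75, 76]]
After line 3 (extend unpacks [50], adds 50): lst = [17, 4, [75, 76], 50]
After line 4: result = len(lst) = 4

[17, 4, [75, 76], 50]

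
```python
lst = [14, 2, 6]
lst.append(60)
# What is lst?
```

[14, 2, 6, 60]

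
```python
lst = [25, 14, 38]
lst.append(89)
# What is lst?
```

[25, 14, 38, 89]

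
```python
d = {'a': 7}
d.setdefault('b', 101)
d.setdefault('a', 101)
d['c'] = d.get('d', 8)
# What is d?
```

After line 1: d = {'a': 7}
After line 2 (setdefault adds 'b'=101): d = {'a': 7, 'b': 101}
After line 3 (setdefault 'a' no-op, already exists): d = {'a': 7, 'b': 101}
After line 4 (get('d', 8) returns default since 'd' not in d): d = {'a': 7, 'b': 101, 'c': 8}

{'a': 7, 'b': 101, 'c': 8}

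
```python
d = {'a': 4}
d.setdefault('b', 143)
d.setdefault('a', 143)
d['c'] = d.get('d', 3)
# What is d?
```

After line 1: d = {'a': 4}
After line 2 (setdefault adds 'b'=143): d = {'a': 4, 'b': 143}
After line 3 (setdefault 'a' no-op, already exists): d = {'a': 4, 'b': 143}
After line 4 (get('d', 3) returns default since 'd' not in d): d = {'a': 4, 'b': 143, 'c': 3}

{'a': 4, 'b': 143, 'c': 3}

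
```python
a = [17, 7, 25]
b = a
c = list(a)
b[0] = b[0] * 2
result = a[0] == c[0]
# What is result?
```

After line 1: a = [17, 7, 25]
After line 2 (b = a, alias): a = [17, 7, 25], b = [17, 7, 25]
After line 3 (c = list(a) is a copy, new object): c = [17, 7, 25]
After line 4 (b[0] = 17 * 2 = 34; mutates shared a/b): a = b = [34, 7, 25], c = [17, 7, 25]
After line 5 (a[0] = 34, c[0] = 17; result = False)

False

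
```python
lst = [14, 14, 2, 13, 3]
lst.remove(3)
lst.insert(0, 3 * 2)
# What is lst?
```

After line 1: lst = [14, 14, 2, 13, 3]
After line 2 (remove first 3): lst = [14, 14, 2, 13]
After line 3 (insert 6 at index 0): lst = [6, 14, 14, 2, 13]

[6, 14, 14, 2, 13]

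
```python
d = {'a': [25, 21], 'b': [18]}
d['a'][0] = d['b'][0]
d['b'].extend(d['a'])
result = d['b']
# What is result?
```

After line 1: d = {'a': [25, 21], 'b': [18]}
After line 2 (a[0] = b[0] = 18): d = {'a': [18, 21], 'b': [18]}
After line 3 (b.extend(a) appends [18, 21]): d = {'a': [18, 21], 'b': [18, 18, 21]}
After line 4: result = d['b'] = [18, 18, 21]

[18, 18, 21]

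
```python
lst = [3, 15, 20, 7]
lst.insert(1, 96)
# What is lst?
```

[3, 96, 15, 20, 7]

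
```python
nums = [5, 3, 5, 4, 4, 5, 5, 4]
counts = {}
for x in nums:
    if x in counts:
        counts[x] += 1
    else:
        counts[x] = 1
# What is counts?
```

Initial: counts = {}, nums = [5, 3, 5, 4, 4, 5, 5, 4]
See 5: counts = {5: 1}
See 3: counts = {5: 1, 3: 1}
See 5: counts = {5: 2, 3: 1}
See 4: counts = {5: 2, 3: 1, 4: 1}
See 4: counts = {5: 2, 3: 1, 4: 2}
See 5: counts = {5: 3, 3: 1, 4: 2}
See 5: counts = {5: 4, 3: 1, 4: 2}
See 4: counts = {5: 4, 3: 1, 4: 3}

{5: 4, 3: 1, 4: 3}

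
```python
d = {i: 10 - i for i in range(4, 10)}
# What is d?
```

{4: 6, 5: 5, 6: 4, 7: 3, 8: 2, 9: 1}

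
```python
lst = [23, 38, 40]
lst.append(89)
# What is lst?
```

[23, 38, 40, 89]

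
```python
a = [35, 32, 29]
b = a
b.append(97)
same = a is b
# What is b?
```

After line 1: a = [35, 32, 29]
After line 2 (b = a is an alias, same object): a = [35, 32, 29], b = [35, 32, 29]
After line 3 (b.append mutates the shared list): a = [35, 32, 29, 97], b = [35, 32, 29, 97]
After line 4 (same = a is b; same object -> True): same = True

[35, 32, 29, 97]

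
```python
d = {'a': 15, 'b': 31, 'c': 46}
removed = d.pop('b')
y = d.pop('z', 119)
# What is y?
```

After line 1: d = {'a': 15, 'b': 31, 'c': 46}
After line 2 (pop 'b' returns 31): d = {'a': 15, 'c': 46}, removed = 31
After line 3 (pop 'z' missing, returns default 119): d = {'a': 15, 'c': 46}, y = 119

119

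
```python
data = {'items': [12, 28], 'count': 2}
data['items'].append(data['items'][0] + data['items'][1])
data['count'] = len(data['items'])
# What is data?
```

After line 1: data = {'items': [12, 28], 'count': 2}
After line 2 (append 12 + 28 = 40): data = {'items': [12, 28, 40], 'count': 2}
After line 3 (count = len(items) = 3): data = {'items': [12, 28, 40], 'count': 3}

{'items': [12, 28, 40], 'count': 3}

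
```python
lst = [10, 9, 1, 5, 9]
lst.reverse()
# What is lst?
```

[9, 5, 1, 9, 10]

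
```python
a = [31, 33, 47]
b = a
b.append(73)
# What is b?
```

After line 1: a = [31, 33, 47]
After line 2 (b = a is an alias, same object): a = [31, 33, 47], b = [31, 33, 47]
After line 3 (b.append mutates the shared list): a = [31, 33, 47, 73], b = [31, 33, 47, 73]

[31, 33, 47, 73]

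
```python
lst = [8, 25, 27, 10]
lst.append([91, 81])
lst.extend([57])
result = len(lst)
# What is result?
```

After line 1: lst = [8, 25, 27, 10]
After line 2 (append adds [91, 81] as single element): lst = [8, 25, 27, 10, [91, 81]]
After line 3 (extend unpacks [57], adds 57): lst = [8, 25, 27, 10, [91, 81], 57]
After line 4: result = len(lst) = 6

6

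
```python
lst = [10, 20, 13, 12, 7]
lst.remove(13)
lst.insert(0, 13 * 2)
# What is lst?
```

After line 1: lst = [10, 20, 13, 12, 7]
After line 2 (remove first 13): lst = [10, 20, 12, 7]
After line 3 (insert 26 at index 0): lst = [26, 10, 20, 12, 7]

[26, 10, 20, 12, 7]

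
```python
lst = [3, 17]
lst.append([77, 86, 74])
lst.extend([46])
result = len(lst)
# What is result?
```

After line 1: lst = [3, 17]
After line 2 (append adds [77, 86, 74] as single element): lst = [3, 17, [77, 86, 74]]
After line 3 (extend unpacks [46], adds 46): lst = [3, 17, [77, 86, 74], 46]
After line 4: result = len(lst) = 4

4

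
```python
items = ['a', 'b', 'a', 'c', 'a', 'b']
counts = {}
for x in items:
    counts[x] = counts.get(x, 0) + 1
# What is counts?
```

Initial: counts = {}, items = ['a', 'b', 'a', 'c', 'a', 'b']
See 'a': counts = {'a': 1}
See 'b': counts = {'a': 1, 'b': 1}
See 'a': counts = {'a': 2, 'b': 1}
See 'c': counts = {'a': 2, 'b': 1, 'c': 1}
See 'a': counts = {'a': 3, 'b': 1, 'c': 1}
See 'b': counts = {'a': 3, 'b': 2, 'c': 1}

{'a': 3, 'b': 2, 'c': 1}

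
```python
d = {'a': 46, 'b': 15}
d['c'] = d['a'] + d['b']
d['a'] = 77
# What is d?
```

After line 1: d = {'a': 46, 'b': 15}
After line 2 (d['c'] = 46 + 15): d = {'a': 46, 'b': 15, 'c': 61}
After line 3: d = {'a': 77, 'b': 15, 'c': 61}

{'a': 77, 'b': 15, 'c': 61}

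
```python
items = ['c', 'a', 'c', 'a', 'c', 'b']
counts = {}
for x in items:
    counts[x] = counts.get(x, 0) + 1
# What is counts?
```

Initial: counts = {}, items = ['c', 'a', 'c', 'a', 'c', 'b']
See 'c': counts = {'c': 1}
See 'a': counts = {'c': 1, 'a': 1}
See 'c': counts = {'c': 2, 'a': 1}
See 'a': counts = {'c': 2, 'a': 2}
See 'c': counts = {'c': 3, 'a': 2}
See 'b': counts = {'c': 3, 'a': 2, 'b': 1}

{'c': 3, 'a': 2, 'b': 1}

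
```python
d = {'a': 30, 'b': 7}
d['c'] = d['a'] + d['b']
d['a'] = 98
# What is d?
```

After line 1: d = {'a': 30, 'b': 7}
After line 2 (d['c'] = 30 + 7): d = {'a': 30, 'b': 7, 'c': 37}
After line 3: d = {'a': 98, 'b': 7, 'c': 37}

{'a': 98, 'b': 7, 'c': 37}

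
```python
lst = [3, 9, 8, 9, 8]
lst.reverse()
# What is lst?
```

[8, 9, 8, 9, 3]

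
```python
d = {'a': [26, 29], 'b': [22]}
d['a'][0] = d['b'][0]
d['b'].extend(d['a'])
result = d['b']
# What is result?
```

After line 1: d = {'a': [26, 29], 'b': [22]}
After line 2 (a[0] = b[0] = 22): d = {'a': [22, 29], 'b': [22]}
After line 3 (b.extend(a) appends [22, 29]): d = {'a': [22, 29], 'b': [22, 22, 29]}
After line 4: result = d['b'] = [22, 22, 29]

[22, 22, 29]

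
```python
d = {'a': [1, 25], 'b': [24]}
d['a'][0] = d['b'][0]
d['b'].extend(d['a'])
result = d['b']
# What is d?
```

After line 1: d = {'a': [1, 25], 'b': [24]}
After line 2 (a[0] = b[0] = 24): d = {'a': [24, 25], 'b': [24]}
After line 3 (b.extend(a) appends [24, 25]): d = {'a': [24, 25], 'b': [24, 24, 25]}
After line 4: result = d['b'] = [24, 24, 25]

{'a': [24, 25], 'b': [24, 24, 25]}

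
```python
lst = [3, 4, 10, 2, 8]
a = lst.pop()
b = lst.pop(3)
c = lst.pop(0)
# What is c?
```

After line 1: lst = [3, 4, 10, 2, 8]
After line 2 (pop() -> a = 8): lst = [3, 4, 10, 2]
After line 3 (pop(3) -> b = 2): lst = [3, 4, 10]
After line 4 (pop(0) -> c = 3): lst = [4, 10]

3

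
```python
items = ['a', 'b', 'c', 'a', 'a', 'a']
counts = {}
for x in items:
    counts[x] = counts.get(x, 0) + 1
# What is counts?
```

Initial: counts = {}, items = ['a', 'b', 'c', 'a', 'a', 'a']
See 'a': counts = {'a': 1}
See 'b': counts = {'a': 1, 'b': 1}
See 'c': counts = {'a': 1, 'b': 1, 'c': 1}
See 'a': counts = {'a': 2, 'b': 1, 'c': 1}
See 'a': counts = {'a': 3, 'b': 1, 'c': 1}
See 'a': counts = {'a': 4, 'b': 1, 'c': 1}

{'a': 4, 'b': 1, 'c': 1}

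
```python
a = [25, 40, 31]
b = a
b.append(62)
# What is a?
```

After line 1: a = [25, 40, 31]
After line 2 (b = a is an alias, same object): a = [25, 40, 31], b = [25, 40, 31]
After line 3 (b.append mutates the shared list): a = [25, 40, 31, 62], b = [25, 40, 31, 62]

[25, 40, 31, 62]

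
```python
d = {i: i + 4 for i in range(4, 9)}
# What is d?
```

{4: 8, 5: 9, 6: 10, 7: 11, 8: 12}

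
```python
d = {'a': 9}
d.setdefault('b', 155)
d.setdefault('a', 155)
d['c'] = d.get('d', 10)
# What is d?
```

After line 1: d = {'a': 9}
After line 2 (setdefault adds 'b'=155): d = {'a': 9, 'b': 155}
After line 3 (setdefault 'a' no-op, already exists): d = {'a': 9, 'b': 155}
After line 4 (get('d', 10) returns default since 'd' not in d): d = {'a': 9, 'b': 155, 'c': 10}

{'a': 9, 'b': 155, 'c': 10}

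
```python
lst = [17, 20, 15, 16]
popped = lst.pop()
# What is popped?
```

16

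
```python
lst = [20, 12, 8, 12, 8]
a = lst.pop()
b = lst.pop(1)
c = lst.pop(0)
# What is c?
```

After line 1: lst = [20, 12, 8, 12, 8]
After line 2 (pop() -> a = 8): lst = [20, 12, 8, 12]
After line 3 (pop(1) -> b = 12): lst = [20, 8, 12]
After line 4 (pop(0) -> c = 20): lst = [8, 12]

20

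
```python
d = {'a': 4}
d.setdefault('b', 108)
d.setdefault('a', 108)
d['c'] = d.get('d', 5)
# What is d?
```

After line 1: d = {'a': 4}
After line 2 (setdefault adds 'b'=108): d = {'a': 4, 'b': 108}
After line 3 (setdefault 'a' no-op, already exists): d = {'a': 4, 'b': 108}
After line 4 (get('d', 5) returns default since 'd' not in d): d = {'a': 4, 'b': 108, 'c': 5}

{'a': 4, 'b': 108, 'c': 5}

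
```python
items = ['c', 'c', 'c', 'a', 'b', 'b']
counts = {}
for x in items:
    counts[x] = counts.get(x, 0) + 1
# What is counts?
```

Initial: counts = {}, items = ['c', 'c', 'c', 'a', 'b', 'b']
See 'c': counts = {'c': 1}
See 'c': counts = {'c': 2}
See 'c': counts = {'c': 3}
See 'a': counts = {'c': 3, 'a': 1}
See 'b': counts = {'c': 3, 'a': 1, 'b': 1}
See 'b': counts = {'c': 3, 'a': 1, 'b': 2}

{'c': 3, 'a': 1, 'b': 2}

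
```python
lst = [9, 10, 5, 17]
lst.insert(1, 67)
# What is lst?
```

[9, 67, 10, 5, 17]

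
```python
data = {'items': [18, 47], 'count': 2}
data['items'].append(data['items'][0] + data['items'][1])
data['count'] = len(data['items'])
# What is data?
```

After line 1: data = {'items': [18, 47], 'count': 2}
After line 2 (append 18 + 47 = 65): data = {'items': [18, 47, 65], 'count': 2}
After line 3 (count = len(items) = 3): data = {'items': [18, 47, 65], 'count': 3}

{'items': [18, 47, 65], 'count': 3}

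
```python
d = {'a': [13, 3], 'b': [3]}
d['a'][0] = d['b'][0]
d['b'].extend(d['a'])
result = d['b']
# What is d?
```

After line 1: d = {'a': [13, 3], 'b': [3]}
After line 2 (a[0] = b[0] = 3): d = {'a': [3, 3], 'b': [3]}
After line 3 (b.extend(a) appends [3, 3]): d = {'a': [3, 3], 'b': [3, 3, 3]}
After line 4: result = d['b'] = [3, 3, 3]

{'a': [3, 3], 'b': [3, 3, 3]}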